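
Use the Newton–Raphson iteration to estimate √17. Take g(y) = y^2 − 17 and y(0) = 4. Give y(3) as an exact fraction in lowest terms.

9478657/2298912

g'(y) = 2y.
g(4) = −1, g'(4) = 8, so y(1) = 4 − (−1)/8 = 33/8.
g(33/8) = 1/64, g'(33/8) = 33/4, so y(2) = (33/8) − (1/64)/(33/4) = 2177/528.
g(2177/528) = 1/278784, g'(2177/528) = 2177/264, so y(3) = (2177/528) − (1/278784)/(2177/264) = 9478657/2298912.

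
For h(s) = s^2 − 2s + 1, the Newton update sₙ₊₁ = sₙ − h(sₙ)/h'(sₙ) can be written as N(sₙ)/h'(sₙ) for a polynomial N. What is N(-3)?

h'(s) = 2s − 2.
N(s) = s·h'(s) − h(s) = s·(2s − 2) − (s^2 − 2s + 1) = s^2 − 1.
N(-3) = 8.

8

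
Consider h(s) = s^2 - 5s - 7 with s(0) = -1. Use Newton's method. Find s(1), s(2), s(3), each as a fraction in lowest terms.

s(1) = -8/7, s(2) = -407/357, s(3) = -1057792/927843

h'(s) = 2s - 5.
h(-1) = -1, h'(-1) = -7, so s(1) = (-1) - (-1)/(-7) = -8/7.
h(-8/7) = 1/49, h'(-8/7) = -51/7, so s(2) = (-8/7) - (1/49)/(-51/7) = -407/357.
h(-407/357) = 1/127449, h'(-407/357) = -2599/357, so s(3) = (-407/357) - (1/127449)/(-2599/357) = -1057792/927843.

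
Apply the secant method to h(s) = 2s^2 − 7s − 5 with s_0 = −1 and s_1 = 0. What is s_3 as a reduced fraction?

h(−1) = 4, h(0) = −5. s_2 = 0 − (−5)·(0 − (−1))/((−5) − 4) = −5/9.
h(0) = −5, h(−5/9) = −40/81. s_3 = (−5/9) − (−40/81)·((−5/9) − 0)/((−40/81) − (−5)) = −45/73.

−45/73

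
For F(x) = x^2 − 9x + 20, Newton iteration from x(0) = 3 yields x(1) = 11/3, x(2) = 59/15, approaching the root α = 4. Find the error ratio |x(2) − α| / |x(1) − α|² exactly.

3/5

x(1) − α = 11/3 − 4 = −1/3, so |x(1) − α| = 1/3.
x(2) − α = 59/15 − 4 = −1/15, so |x(2) − α| = 1/15.
|x(1) − α|² = 1/9.
Ratio = (1/15) / (1/9) = 3/5.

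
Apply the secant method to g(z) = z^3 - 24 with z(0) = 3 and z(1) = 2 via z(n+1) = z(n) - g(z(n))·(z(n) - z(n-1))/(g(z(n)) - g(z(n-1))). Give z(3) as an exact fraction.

4650/1603

g(3) = 3, g(2) = -16. z(2) = 2 - (-16)·(2 - 3)/((-16) - 3) = 54/19.
g(2) = -16, g(54/19) = -7152/6859. z(3) = (54/19) - (-7152/6859)·((54/19) - 2)/((-7152/6859) - (-16)) = 4650/1603.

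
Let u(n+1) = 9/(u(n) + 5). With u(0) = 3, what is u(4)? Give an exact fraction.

2853/2026

u(1) = 9/(3 + 5) = 9/8.
u(2) = 9/(9/8 + 5) = 72/49.
u(3) = 9/(72/49 + 5) = 441/317.
u(4) = 9/(441/317 + 5) = 2853/2026.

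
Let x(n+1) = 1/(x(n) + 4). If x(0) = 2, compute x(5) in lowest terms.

x(1) = 1/(2 + 4) = 1/6.
x(2) = 1/(1/6 + 4) = 6/25.
x(3) = 1/(6/25 + 4) = 25/106.
x(4) = 1/(25/106 + 4) = 106/449.
x(5) = 1/(106/449 + 4) = 449/1902.

449/1902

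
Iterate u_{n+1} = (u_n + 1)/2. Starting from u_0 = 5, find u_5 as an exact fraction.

u_1 = (5 + 1)/2 = 3.
u_2 = (3 + 1)/2 = 2.
u_3 = (2 + 1)/2 = 3/2.
u_4 = ((3/2) + 1)/2 = 5/4.
u_5 = ((5/4) + 1)/2 = 9/8.

9/8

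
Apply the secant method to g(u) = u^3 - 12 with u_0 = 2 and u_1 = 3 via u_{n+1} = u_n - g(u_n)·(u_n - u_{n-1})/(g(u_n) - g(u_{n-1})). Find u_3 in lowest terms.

5602/2469

g(2) = -4, g(3) = 15. u_2 = 3 - 15·(3 - 2)/(15 - (-4)) = 42/19.
g(3) = 15, g(42/19) = -8220/6859. u_3 = (42/19) - (-8220/6859)·((42/19) - 3)/((-8220/6859) - 15) = 5602/2469.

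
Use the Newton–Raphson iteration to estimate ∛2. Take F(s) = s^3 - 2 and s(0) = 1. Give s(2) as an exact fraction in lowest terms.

F'(s) = 3s^2.
F(1) = -1, F'(1) = 3, so s(1) = 1 - (-1)/3 = 4/3.
F(4/3) = 10/27, F'(4/3) = 16/3, so s(2) = (4/3) - (10/27)/(16/3) = 91/72.

91/72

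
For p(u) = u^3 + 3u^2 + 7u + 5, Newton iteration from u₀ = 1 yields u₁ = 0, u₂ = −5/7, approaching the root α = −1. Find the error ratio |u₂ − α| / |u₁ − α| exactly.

u₁ − α = 0 − (−1) = 0 + 1 = 1, so |u₁ − α| = 1.
u₂ − α = −5/7 − (−1) = −5/7 + 1 = 2/7, so |u₂ − α| = 2/7.
Ratio = (2/7) / 1 = 2/7.

2/7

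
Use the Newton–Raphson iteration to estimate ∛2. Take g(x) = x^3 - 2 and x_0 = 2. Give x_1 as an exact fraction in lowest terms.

3/2

g'(x) = 3x^2.
g(2) = 6, g'(2) = 12, so x_1 = 2 - 6/12 = 3/2.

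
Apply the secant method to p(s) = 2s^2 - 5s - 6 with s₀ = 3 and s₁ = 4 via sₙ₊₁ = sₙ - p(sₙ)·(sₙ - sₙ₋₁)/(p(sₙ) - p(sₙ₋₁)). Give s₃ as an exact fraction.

p(3) = -3, p(4) = 6. s₂ = 4 - 6·(4 - 3)/(6 - (-3)) = 10/3.
p(4) = 6, p(10/3) = -4/9. s₃ = (10/3) - (-4/9)·((10/3) - 4)/((-4/9) - 6) = 98/29.

98/29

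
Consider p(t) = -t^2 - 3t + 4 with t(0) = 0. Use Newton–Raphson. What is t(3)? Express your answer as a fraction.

p'(t) = -2t - 3.
p(0) = 4, p'(0) = -3, so t(1) = 0 - 4/(-3) = 4/3.
p(4/3) = -16/9, p'(4/3) = -17/3, so t(2) = (4/3) - (-16/9)/(-17/3) = 52/51.
p(52/51) = -256/2601, p'(52/51) = -257/51, so t(3) = (52/51) - (-256/2601)/(-257/51) = 13108/13107.

13108/13107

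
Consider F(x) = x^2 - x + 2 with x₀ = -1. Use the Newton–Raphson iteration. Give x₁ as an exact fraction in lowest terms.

F'(x) = 2x - 1.
F(-1) = 4, F'(-1) = -3, so x₁ = (-1) - 4/(-3) = 1/3.

1/3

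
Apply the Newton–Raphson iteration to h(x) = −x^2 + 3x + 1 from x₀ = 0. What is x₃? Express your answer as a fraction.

−1189/3927

h'(x) = −2x + 3.
h(0) = 1, h'(0) = 3, so x₁ = 0 − 1/3 = −1/3.
h(−1/3) = −1/9, h'(−1/3) = 11/3, so x₂ = (−1/3) − (−1/9)/(11/3) = −10/33.
h(−10/33) = −1/1089, h'(−10/33) = 119/33, so x₃ = (−10/33) − (−1/1089)/(119/33) = −1189/3927.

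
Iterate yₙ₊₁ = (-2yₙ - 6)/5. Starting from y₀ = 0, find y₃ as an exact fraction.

y₁ = (-2·0 - 6)/5 = -6/5.
y₂ = (-2·(-6/5) - 6)/5 = -18/25.
y₃ = (-2·(-18/25) - 6)/5 = -114/125.

-114/125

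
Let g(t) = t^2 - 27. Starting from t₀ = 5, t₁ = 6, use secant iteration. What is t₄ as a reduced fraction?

1351/260

g(5) = -2, g(6) = 9. t₂ = 6 - 9·(6 - 5)/(9 - (-2)) = 57/11.
g(6) = 9, g(57/11) = -18/121. t₃ = (57/11) - (-18/121)·((57/11) - 6)/((-18/121) - 9) = 213/41.
g(57/11) = -18/121, g(213/41) = -18/1681. t₄ = (213/41) - (-18/1681)·((213/41) - (57/11))/((-18/1681) - (-18/121)) = 1351/260.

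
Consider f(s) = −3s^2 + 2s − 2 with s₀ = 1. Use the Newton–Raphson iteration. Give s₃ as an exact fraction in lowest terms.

2395/1264

f'(s) = −6s + 2.
f(1) = −3, f'(1) = −4, so s₁ = 1 − (−3)/(−4) = 1/4.
f(1/4) = −27/16, f'(1/4) = 1/2, so s₂ = (1/4) − (−27/16)/(1/2) = 29/8.
f(29/8) = −2187/64, f'(29/8) = −79/4, so s₃ = (29/8) − (−2187/64)/(−79/4) = 2395/1264.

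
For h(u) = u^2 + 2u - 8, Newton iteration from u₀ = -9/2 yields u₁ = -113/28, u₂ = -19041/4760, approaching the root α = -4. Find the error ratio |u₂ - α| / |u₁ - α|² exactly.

u₁ - α = -113/28 - (-4) = -113/28 + 4 = -1/28, so |u₁ - α| = 1/28.
u₂ - α = -19041/4760 - (-4) = -19041/4760 + 4 = -1/4760, so |u₂ - α| = 1/4760.
|u₁ - α|² = 1/784.
Ratio = (1/4760) / (1/784) = 14/85.

14/85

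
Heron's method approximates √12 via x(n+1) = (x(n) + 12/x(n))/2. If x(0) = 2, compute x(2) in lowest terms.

7/2

x(1) = (2 + 12/2)/2 = 4.
x(2) = (4 + 12/4)/2 = 7/2.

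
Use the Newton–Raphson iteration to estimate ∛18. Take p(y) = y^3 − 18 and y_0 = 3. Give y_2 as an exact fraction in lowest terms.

755/288

p'(y) = 3y^2.
p(3) = 9, p'(3) = 27, so y_1 = 3 − 9/27 = 8/3.
p(8/3) = 26/27, p'(8/3) = 64/3, so y_2 = (8/3) − (26/27)/(64/3) = 755/288.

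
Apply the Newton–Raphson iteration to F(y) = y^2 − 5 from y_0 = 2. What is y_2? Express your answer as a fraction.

161/72

F'(y) = 2y.
F(2) = −1, F'(2) = 4, so y_1 = 2 − (−1)/4 = 9/4.
F(9/4) = 1/16, F'(9/4) = 9/2, so y_2 = (9/4) − (1/16)/(9/2) = 161/72.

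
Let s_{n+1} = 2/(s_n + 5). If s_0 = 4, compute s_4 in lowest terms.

506/1359

s_1 = 2/(4 + 5) = 2/9.
s_2 = 2/(2/9 + 5) = 18/47.
s_3 = 2/(18/47 + 5) = 94/253.
s_4 = 2/(94/253 + 5) = 506/1359.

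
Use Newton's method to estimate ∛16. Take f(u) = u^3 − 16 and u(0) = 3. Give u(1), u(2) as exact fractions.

f'(u) = 3u^2.
f(3) = 11, f'(3) = 27, so u(1) = 3 − 11/27 = 70/27.
f(70/27) = 28072/19683, f'(70/27) = 4900/243, so u(2) = (70/27) − (28072/19683)/(4900/243) = 250232/99225.

u(1) = 70/27, u(2) = 250232/99225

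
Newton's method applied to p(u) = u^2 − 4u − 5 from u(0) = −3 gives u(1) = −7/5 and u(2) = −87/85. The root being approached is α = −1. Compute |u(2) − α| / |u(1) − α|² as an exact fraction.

u(1) − α = −7/5 − (−1) = −7/5 + 1 = −2/5, so |u(1) − α| = 2/5.
u(2) − α = −87/85 − (−1) = −87/85 + 1 = −2/85, so |u(2) − α| = 2/85.
|u(1) − α|² = 4/25.
Ratio = (2/85) / (4/25) = 5/34.

5/34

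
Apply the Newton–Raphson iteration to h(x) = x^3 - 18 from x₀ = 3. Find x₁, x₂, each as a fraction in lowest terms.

h'(x) = 3x^2.
h(3) = 9, h'(3) = 27, so x₁ = 3 - 9/27 = 8/3.
h(8/3) = 26/27, h'(8/3) = 64/3, so x₂ = (8/3) - (26/27)/(64/3) = 755/288.

x₁ = 8/3, x₂ = 755/288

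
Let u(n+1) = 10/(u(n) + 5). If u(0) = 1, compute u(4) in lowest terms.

u(1) = 10/(1 + 5) = 5/3.
u(2) = 10/(5/3 + 5) = 3/2.
u(3) = 10/(3/2 + 5) = 20/13.
u(4) = 10/(20/13 + 5) = 26/17.

26/17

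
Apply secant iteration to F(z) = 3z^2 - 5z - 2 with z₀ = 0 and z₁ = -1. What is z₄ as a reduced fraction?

F(0) = -2, F(-1) = 6. z₂ = (-1) - 6·((-1) - 0)/(6 - (-2)) = -1/4.
F(-1) = 6, F(-1/4) = -9/16. z₃ = (-1/4) - (-9/16)·((-1/4) - (-1))/((-9/16) - 6) = -11/35.
F(-1/4) = -9/16, F(-11/35) = -162/1225. z₄ = (-11/35) - (-162/1225)·((-11/35) - (-1/4))/((-162/1225) - (-9/16)) = -313/937.

-313/937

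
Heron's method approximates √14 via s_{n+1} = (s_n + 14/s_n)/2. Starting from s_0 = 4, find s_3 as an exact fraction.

s_1 = (4 + 14/4)/2 = 15/4.
s_2 = (15/4 + 14/(15/4))/2 = 449/120.
s_3 = (449/120 + 14/(449/120))/2 = 403201/107760.

403201/107760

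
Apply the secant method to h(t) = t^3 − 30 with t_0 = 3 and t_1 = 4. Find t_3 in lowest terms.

80271/25886

h(3) = −3, h(4) = 34. t_2 = 4 − 34·(4 − 3)/(34 − (−3)) = 114/37.
h(4) = 34, h(114/37) = −38046/50653. t_3 = (114/37) − (−38046/50653)·((114/37) − 4)/((−38046/50653) − 34) = 80271/25886.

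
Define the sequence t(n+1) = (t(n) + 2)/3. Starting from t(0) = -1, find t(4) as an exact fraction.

t(1) = ((-1) + 2)/3 = 1/3.
t(2) = ((1/3) + 2)/3 = 7/9.
t(3) = ((7/9) + 2)/3 = 25/27.
t(4) = ((25/27) + 2)/3 = 79/81.

79/81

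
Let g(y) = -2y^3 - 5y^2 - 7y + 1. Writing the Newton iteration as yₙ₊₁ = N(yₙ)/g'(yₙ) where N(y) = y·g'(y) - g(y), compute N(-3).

62

g'(y) = -6y^2 - 10y - 7.
N(y) = y·g'(y) - g(y) = y·(-6y^2 - 10y - 7) - (-2y^3 - 5y^2 - 7y + 1) = -4y^3 - 5y^2 - 1.
N(-3) = 62.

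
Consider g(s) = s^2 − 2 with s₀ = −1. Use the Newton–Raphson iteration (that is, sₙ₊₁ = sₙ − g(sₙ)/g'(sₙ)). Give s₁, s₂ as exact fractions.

s₁ = −3/2, s₂ = −17/12

g'(s) = 2s.
g(−1) = −1, g'(−1) = −2, so s₁ = (−1) − (−1)/(−2) = −3/2.
g(−3/2) = 1/4, g'(−3/2) = −3, so s₂ = (−3/2) − (1/4)/(−3) = −17/12.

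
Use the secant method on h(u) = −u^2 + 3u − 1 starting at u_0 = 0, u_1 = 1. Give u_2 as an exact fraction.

h(0) = −1, h(1) = 1. u_2 = 1 − 1·(1 − 0)/(1 − (−1)) = 1/2.

1/2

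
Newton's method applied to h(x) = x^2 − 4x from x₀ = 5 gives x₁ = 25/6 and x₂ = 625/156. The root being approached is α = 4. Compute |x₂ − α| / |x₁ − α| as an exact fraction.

x₁ − α = 25/6 − 4 = 1/6, so |x₁ − α| = 1/6.
x₂ − α = 625/156 − 4 = 1/156, so |x₂ − α| = 1/156.
Ratio = (1/156) / (1/6) = 1/26.

1/26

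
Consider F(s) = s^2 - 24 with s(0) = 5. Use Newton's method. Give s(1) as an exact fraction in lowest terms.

49/10

F'(s) = 2s.
F(5) = 1, F'(5) = 10, so s(1) = 5 - 1/10 = 49/10.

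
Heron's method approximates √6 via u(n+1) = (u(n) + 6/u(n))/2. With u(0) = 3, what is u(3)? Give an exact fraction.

4801/1960

u(1) = (3 + 6/3)/2 = 5/2.
u(2) = (5/2 + 6/(5/2))/2 = 49/20.
u(3) = (49/20 + 6/(49/20))/2 = 4801/1960.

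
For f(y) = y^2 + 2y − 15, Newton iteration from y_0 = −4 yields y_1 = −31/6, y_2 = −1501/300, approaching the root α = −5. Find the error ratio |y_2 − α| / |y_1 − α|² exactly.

3/25

y_1 − α = −31/6 − (−5) = −31/6 + 5 = −1/6, so |y_1 − α| = 1/6.
y_2 − α = −1501/300 − (−5) = −1501/300 + 5 = −1/300, so |y_2 − α| = 1/300.
|y_1 − α|² = 1/36.
Ratio = (1/300) / (1/36) = 3/25.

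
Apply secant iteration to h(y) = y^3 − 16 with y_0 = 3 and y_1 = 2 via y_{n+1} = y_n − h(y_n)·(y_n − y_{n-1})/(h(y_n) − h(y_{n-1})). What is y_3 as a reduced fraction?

3376/1327

h(3) = 11, h(2) = −8. y_2 = 2 − (−8)·(2 − 3)/((−8) − 11) = 46/19.
h(2) = −8, h(46/19) = −12408/6859. y_3 = (46/19) − (−12408/6859)·((46/19) − 2)/((−12408/6859) − (−8)) = 3376/1327.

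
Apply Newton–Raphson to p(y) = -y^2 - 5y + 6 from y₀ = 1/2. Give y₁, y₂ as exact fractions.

y₁ = 25/24, y₂ = 4081/4080

p'(y) = -2y - 5.
p(1/2) = 13/4, p'(1/2) = -6, so y₁ = (1/2) - (13/4)/(-6) = 25/24.
p(25/24) = -169/576, p'(25/24) = -85/12, so y₂ = (25/24) - (-169/576)/(-85/12) = 4081/4080.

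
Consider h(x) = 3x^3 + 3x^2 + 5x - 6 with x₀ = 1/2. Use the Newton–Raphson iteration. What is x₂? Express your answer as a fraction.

h'(x) = 9x^2 + 6x + 5.
h(1/2) = -19/8, h'(1/2) = 41/4, so x₁ = (1/2) - (-19/8)/(41/4) = 30/41.
h(30/41) = 30324/68921, h'(30/41) = 23885/1681, so x₂ = (30/41) - (30324/68921)/(23885/1681) = 686226/979285.

686226/979285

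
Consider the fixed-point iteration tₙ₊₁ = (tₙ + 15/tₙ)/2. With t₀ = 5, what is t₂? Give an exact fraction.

t₁ = (5 + 15/5)/2 = 4.
t₂ = (4 + 15/4)/2 = 31/8.

31/8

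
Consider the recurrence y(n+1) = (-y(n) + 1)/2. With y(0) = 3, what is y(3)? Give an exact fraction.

0

y(1) = (-3 + 1)/2 = -1.
y(2) = (-(-1) + 1)/2 = 1.
y(3) = (-1 + 1)/2 = 0.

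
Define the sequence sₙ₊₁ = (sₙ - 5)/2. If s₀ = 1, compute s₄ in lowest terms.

-37/8

s₁ = (1 - 5)/2 = -2.
s₂ = ((-2) - 5)/2 = -7/2.
s₃ = ((-7/2) - 5)/2 = -17/4.
s₄ = ((-17/4) - 5)/2 = -37/8.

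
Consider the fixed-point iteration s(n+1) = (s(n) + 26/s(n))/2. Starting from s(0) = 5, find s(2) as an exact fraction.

s(1) = (5 + 26/5)/2 = 51/10.
s(2) = (51/10 + 26/(51/10))/2 = 5201/1020.

5201/1020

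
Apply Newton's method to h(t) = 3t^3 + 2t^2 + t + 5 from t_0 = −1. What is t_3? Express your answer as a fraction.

−3725169/2773670

h'(t) = 9t^2 + 4t + 1.
h(−1) = 3, h'(−1) = 6, so t_1 = (−1) − 3/6 = −3/2.
h(−3/2) = −17/8, h'(−3/2) = 61/4, so t_2 = (−3/2) − (−17/8)/(61/4) = −83/61.
h(−83/61) = −48841/226981, h'(−83/61) = 45470/3721, so t_3 = (−83/61) − (−48841/226981)/(45470/3721) = −3725169/2773670.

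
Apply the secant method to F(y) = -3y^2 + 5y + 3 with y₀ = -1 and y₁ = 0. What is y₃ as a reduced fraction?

F(-1) = -5, F(0) = 3. y₂ = 0 - 3·(0 - (-1))/(3 - (-5)) = -3/8.
F(0) = 3, F(-3/8) = 45/64. y₃ = (-3/8) - (45/64)·((-3/8) - 0)/((45/64) - 3) = -24/49.

-24/49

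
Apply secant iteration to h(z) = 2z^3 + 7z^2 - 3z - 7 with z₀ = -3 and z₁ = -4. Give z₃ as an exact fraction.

h(-3) = 11, h(-4) = -11. z₂ = (-4) - (-11)·((-4) - (-3))/((-11) - 11) = -7/2.
h(-4) = -11, h(-7/2) = 7/2. z₃ = (-7/2) - (7/2)·((-7/2) - (-4))/((7/2) - (-11)) = -105/29.

-105/29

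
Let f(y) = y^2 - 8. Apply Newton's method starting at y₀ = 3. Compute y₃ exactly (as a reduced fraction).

665857/235416

f'(y) = 2y.
f(3) = 1, f'(3) = 6, so y₁ = 3 - 1/6 = 17/6.
f(17/6) = 1/36, f'(17/6) = 17/3, so y₂ = (17/6) - (1/36)/(17/3) = 577/204.
f(577/204) = 1/41616, f'(577/204) = 577/102, so y₃ = (577/204) - (1/41616)/(577/102) = 665857/235416.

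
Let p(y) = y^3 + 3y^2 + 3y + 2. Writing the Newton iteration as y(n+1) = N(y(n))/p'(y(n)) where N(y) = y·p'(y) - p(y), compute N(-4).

p'(y) = 3y^2 + 6y + 3.
N(y) = y·p'(y) - p(y) = y·(3y^2 + 6y + 3) - (y^3 + 3y^2 + 3y + 2) = 2y^3 + 3y^2 - 2.
N(-4) = -82.

-82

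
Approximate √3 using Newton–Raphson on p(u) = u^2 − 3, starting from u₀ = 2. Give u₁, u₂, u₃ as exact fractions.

u₁ = 7/4, u₂ = 97/56, u₃ = 18817/10864

p'(u) = 2u.
p(2) = 1, p'(2) = 4, so u₁ = 2 − 1/4 = 7/4.
p(7/4) = 1/16, p'(7/4) = 7/2, so u₂ = (7/4) − (1/16)/(7/2) = 97/56.
p(97/56) = 1/3136, p'(97/56) = 97/28, so u₃ = (97/56) − (1/3136)/(97/28) = 18817/10864.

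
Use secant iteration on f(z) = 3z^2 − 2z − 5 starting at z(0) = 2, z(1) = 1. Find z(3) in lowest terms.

f(2) = 3, f(1) = −4. z(2) = 1 − (−4)·(1 − 2)/((−4) − 3) = 11/7.
f(1) = −4, f(11/7) = −36/49. z(3) = (11/7) − (−36/49)·((11/7) − 1)/((−36/49) − (−4)) = 17/10.

17/10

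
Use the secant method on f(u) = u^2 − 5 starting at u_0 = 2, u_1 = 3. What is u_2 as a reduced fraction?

11/5

f(2) = −1, f(3) = 4. u_2 = 3 − 4·(3 − 2)/(4 − (−1)) = 11/5.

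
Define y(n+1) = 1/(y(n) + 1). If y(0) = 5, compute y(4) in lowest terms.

y(1) = 1/(5 + 1) = 1/6.
y(2) = 1/(1/6 + 1) = 6/7.
y(3) = 1/(6/7 + 1) = 7/13.
y(4) = 1/(7/13 + 1) = 13/20.

13/20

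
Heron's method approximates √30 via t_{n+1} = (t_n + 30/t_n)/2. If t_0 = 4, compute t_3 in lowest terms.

2033761/371312

t_1 = (4 + 30/4)/2 = 23/4.
t_2 = (23/4 + 30/(23/4))/2 = 1009/184.
t_3 = (1009/184 + 30/(1009/184))/2 = 2033761/371312.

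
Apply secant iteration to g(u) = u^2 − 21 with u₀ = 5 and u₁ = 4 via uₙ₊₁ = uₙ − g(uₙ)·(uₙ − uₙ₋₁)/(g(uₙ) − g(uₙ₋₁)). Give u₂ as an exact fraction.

g(5) = 4, g(4) = −5. u₂ = 4 − (−5)·(4 − 5)/((−5) − 4) = 41/9.

41/9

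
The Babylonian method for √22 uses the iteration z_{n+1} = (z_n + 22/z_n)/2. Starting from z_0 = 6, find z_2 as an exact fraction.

1633/348

z_1 = (6 + 22/6)/2 = 29/6.
z_2 = (29/6 + 22/(29/6))/2 = 1633/348.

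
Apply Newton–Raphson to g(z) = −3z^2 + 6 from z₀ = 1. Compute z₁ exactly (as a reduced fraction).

g'(z) = −6z.
g(1) = 3, g'(1) = −6, so z₁ = 1 − 3/(−6) = 3/2.

3/2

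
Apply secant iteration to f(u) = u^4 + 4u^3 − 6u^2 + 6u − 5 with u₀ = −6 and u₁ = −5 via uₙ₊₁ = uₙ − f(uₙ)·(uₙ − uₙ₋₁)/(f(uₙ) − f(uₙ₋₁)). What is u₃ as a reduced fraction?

f(−6) = 175, f(−5) = −60. u₂ = (−5) − (−60)·((−5) − (−6))/((−60) − 175) = −247/47.
f(−5) = −60, f(−247/47) = −97793220/4879681. u₃ = (−247/47) − (−97793220/4879681)·((−247/47) − (−5))/((−97793220/4879681) − (−60)) = −8747423/1624897.

−8747423/1624897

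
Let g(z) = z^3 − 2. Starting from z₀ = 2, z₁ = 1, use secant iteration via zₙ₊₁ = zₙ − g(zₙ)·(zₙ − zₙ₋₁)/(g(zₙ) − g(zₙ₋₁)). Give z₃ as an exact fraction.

g(2) = 6, g(1) = −1. z₂ = 1 − (−1)·(1 − 2)/((−1) − 6) = 8/7.
g(1) = −1, g(8/7) = −174/343. z₃ = (8/7) − (−174/343)·((8/7) − 1)/((−174/343) − (−1)) = 218/169.

218/169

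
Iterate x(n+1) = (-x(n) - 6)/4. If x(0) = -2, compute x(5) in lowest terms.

x(1) = (-(-2) - 6)/4 = -1.
x(2) = (-(-1) - 6)/4 = -5/4.
x(3) = (-(-5/4) - 6)/4 = -19/16.
x(4) = (-(-19/16) - 6)/4 = -77/64.
x(5) = (-(-77/64) - 6)/4 = -307/256.

-307/256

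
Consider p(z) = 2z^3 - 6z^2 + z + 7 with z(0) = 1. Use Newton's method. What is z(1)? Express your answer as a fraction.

9/5

p'(z) = 6z^2 - 12z + 1.
p(1) = 4, p'(1) = -5, so z(1) = 1 - 4/(-5) = 9/5.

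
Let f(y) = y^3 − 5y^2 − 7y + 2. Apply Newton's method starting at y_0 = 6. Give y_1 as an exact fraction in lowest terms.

f'(y) = 3y^2 − 10y − 7.
f(6) = −4, f'(6) = 41, so y_1 = 6 − (−4)/41 = 250/41.

250/41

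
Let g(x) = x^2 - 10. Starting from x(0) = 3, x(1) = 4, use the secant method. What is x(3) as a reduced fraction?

g(3) = -1, g(4) = 6. x(2) = 4 - 6·(4 - 3)/(6 - (-1)) = 22/7.
g(4) = 6, g(22/7) = -6/49. x(3) = (22/7) - (-6/49)·((22/7) - 4)/((-6/49) - 6) = 79/25.

79/25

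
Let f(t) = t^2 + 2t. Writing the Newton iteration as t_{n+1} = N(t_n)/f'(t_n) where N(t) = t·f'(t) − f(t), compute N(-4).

f'(t) = 2t + 2.
N(t) = t·f'(t) − f(t) = t·(2t + 2) − (t^2 + 2t) = t^2.
N(-4) = 16.

16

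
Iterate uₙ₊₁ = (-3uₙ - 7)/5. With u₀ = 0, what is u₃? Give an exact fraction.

u₁ = (-3·0 - 7)/5 = -7/5.
u₂ = (-3·(-7/5) - 7)/5 = -14/25.
u₃ = (-3·(-14/25) - 7)/5 = -133/125.

-133/125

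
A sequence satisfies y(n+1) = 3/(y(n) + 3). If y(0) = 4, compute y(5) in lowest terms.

117/148

y(1) = 3/(4 + 3) = 3/7.
y(2) = 3/(3/7 + 3) = 7/8.
y(3) = 3/(7/8 + 3) = 24/31.
y(4) = 3/(24/31 + 3) = 31/39.
y(5) = 3/(31/39 + 3) = 117/148.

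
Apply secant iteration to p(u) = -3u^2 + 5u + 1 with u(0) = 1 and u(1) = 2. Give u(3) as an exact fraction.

46/25

p(1) = 3, p(2) = -1. u(2) = 2 - (-1)·(2 - 1)/((-1) - 3) = 7/4.
p(2) = -1, p(7/4) = 9/16. u(3) = (7/4) - (9/16)·((7/4) - 2)/((9/16) - (-1)) = 46/25.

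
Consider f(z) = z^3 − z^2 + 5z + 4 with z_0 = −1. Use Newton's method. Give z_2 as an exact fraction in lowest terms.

−2588/3935

f'(z) = 3z^2 − 2z + 5.
f(−1) = −3, f'(−1) = 10, so z_1 = (−1) − (−3)/10 = −7/10.
f(−7/10) = −333/1000, f'(−7/10) = 787/100, so z_2 = (−7/10) − (−333/1000)/(787/100) = −2588/3935.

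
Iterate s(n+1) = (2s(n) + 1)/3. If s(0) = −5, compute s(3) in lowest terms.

s(1) = (2·(−5) + 1)/3 = −3.
s(2) = (2·(−3) + 1)/3 = −5/3.
s(3) = (2·(−5/3) + 1)/3 = −7/9.

−7/9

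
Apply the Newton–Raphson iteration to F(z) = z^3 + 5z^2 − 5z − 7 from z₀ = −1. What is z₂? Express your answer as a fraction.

−1006/1215

F'(z) = 3z^2 + 10z − 5.
F(−1) = 2, F'(−1) = −12, so z₁ = (−1) − 2/(−12) = −5/6.
F(−5/6) = 13/216, F'(−5/6) = −45/4, so z₂ = (−5/6) − (13/216)/(−45/4) = −1006/1215.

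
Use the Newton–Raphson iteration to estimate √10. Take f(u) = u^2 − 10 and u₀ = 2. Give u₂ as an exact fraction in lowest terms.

f'(u) = 2u.
f(2) = −6, f'(2) = 4, so u₁ = 2 − (−6)/4 = 7/2.
f(7/2) = 9/4, f'(7/2) = 7, so u₂ = (7/2) − (9/4)/7 = 89/28.

89/28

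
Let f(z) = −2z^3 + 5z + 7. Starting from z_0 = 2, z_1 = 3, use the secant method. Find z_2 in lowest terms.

f(2) = 1, f(3) = −32. z_2 = 3 − (−32)·(3 − 2)/((−32) − 1) = 67/33.

67/33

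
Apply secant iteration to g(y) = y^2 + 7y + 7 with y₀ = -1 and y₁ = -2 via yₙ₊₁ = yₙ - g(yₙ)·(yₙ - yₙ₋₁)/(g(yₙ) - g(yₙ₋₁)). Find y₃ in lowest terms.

-6/5

g(-1) = 1, g(-2) = -3. y₂ = (-2) - (-3)·((-2) - (-1))/((-3) - 1) = -5/4.
g(-2) = -3, g(-5/4) = -3/16. y₃ = (-5/4) - (-3/16)·((-5/4) - (-2))/((-3/16) - (-3)) = -6/5.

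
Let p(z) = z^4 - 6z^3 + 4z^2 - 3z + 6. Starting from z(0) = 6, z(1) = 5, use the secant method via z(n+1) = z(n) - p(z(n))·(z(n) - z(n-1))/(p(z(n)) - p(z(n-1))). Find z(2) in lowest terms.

432/83

p(6) = 132, p(5) = -34. z(2) = 5 - (-34)·(5 - 6)/((-34) - 132) = 432/83.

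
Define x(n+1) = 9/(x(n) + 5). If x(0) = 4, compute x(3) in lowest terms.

x(1) = 9/(4 + 5) = 1.
x(2) = 9/(1 + 5) = 3/2.
x(3) = 9/(3/2 + 5) = 18/13.

18/13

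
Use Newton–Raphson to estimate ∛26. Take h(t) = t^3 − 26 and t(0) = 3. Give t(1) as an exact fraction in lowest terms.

h'(t) = 3t^2.
h(3) = 1, h'(3) = 27, so t(1) = 3 − 1/27 = 80/27.

80/27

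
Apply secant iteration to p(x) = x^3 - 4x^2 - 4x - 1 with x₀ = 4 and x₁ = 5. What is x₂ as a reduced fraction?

p(4) = -17, p(5) = 4. x₂ = 5 - 4·(5 - 4)/(4 - (-17)) = 101/21.

101/21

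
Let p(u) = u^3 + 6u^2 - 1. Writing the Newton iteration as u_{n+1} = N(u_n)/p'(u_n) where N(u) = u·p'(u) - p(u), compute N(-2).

9

p'(u) = 3u^2 + 12u.
N(u) = u·p'(u) - p(u) = u·(3u^2 + 12u) - (u^3 + 6u^2 - 1) = 2u^3 + 6u^2 + 1.
N(-2) = 9.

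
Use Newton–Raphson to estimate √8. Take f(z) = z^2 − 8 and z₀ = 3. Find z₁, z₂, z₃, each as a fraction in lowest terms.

z₁ = 17/6, z₂ = 577/204, z₃ = 665857/235416

f'(z) = 2z.
f(3) = 1, f'(3) = 6, so z₁ = 3 − 1/6 = 17/6.
f(17/6) = 1/36, f'(17/6) = 17/3, so z₂ = (17/6) − (1/36)/(17/3) = 577/204.
f(577/204) = 1/41616, f'(577/204) = 577/102, so z₃ = (577/204) − (1/41616)/(577/102) = 665857/235416.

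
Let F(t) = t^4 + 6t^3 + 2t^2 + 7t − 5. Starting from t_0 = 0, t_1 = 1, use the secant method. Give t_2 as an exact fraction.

F(0) = −5, F(1) = 11. t_2 = 1 − 11·(1 − 0)/(11 − (−5)) = 5/16.

5/16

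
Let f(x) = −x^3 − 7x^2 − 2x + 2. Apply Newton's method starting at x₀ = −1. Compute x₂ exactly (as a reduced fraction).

f'(x) = −3x^2 − 14x − 2.
f(−1) = −2, f'(−1) = 9, so x₁ = (−1) − (−2)/9 = −7/9.
f(−7/9) = −152/729, f'(−7/9) = 191/27, so x₂ = (−7/9) − (−152/729)/(191/27) = −3859/5157.

−3859/5157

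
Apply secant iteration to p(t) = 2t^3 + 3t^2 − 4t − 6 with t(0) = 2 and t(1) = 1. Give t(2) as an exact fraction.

24/19

p(2) = 14, p(1) = −5. t(2) = 1 − (−5)·(1 − 2)/((−5) − 14) = 24/19.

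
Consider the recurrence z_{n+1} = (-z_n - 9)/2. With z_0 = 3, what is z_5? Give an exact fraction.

-51/16

z_1 = (-3 - 9)/2 = -6.
z_2 = (-(-6) - 9)/2 = -3/2.
z_3 = (-(-3/2) - 9)/2 = -15/4.
z_4 = (-(-15/4) - 9)/2 = -21/8.
z_5 = (-(-21/8) - 9)/2 = -51/16.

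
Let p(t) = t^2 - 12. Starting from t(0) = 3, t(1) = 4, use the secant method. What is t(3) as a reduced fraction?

45/13

p(3) = -3, p(4) = 4. t(2) = 4 - 4·(4 - 3)/(4 - (-3)) = 24/7.
p(4) = 4, p(24/7) = -12/49. t(3) = (24/7) - (-12/49)·((24/7) - 4)/((-12/49) - 4) = 45/13.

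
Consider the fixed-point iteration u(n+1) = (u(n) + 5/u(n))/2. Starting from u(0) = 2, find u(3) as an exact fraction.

u(1) = (2 + 5/2)/2 = 9/4.
u(2) = (9/4 + 5/(9/4))/2 = 161/72.
u(3) = (161/72 + 5/(161/72))/2 = 51841/23184.

51841/23184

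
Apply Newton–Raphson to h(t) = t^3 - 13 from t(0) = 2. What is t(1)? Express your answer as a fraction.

h'(t) = 3t^2.
h(2) = -5, h'(2) = 12, so t(1) = 2 - (-5)/12 = 29/12.

29/12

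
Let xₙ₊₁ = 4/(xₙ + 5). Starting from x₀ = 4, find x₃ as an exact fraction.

196/281

x₁ = 4/(4 + 5) = 4/9.
x₂ = 4/(4/9 + 5) = 36/49.
x₃ = 4/(36/49 + 5) = 196/281.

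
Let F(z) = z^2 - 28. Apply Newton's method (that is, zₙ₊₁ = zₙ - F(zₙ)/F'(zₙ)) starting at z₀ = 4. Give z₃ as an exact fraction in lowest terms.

108497/20504

F'(z) = 2z.
F(4) = -12, F'(4) = 8, so z₁ = 4 - (-12)/8 = 11/2.
F(11/2) = 9/4, F'(11/2) = 11, so z₂ = (11/2) - (9/4)/11 = 233/44.
F(233/44) = 81/1936, F'(233/44) = 233/22, so z₃ = (233/44) - (81/1936)/(233/22) = 108497/20504.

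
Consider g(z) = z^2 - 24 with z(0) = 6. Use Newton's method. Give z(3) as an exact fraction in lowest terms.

4801/980

g'(z) = 2z.
g(6) = 12, g'(6) = 12, so z(1) = 6 - 12/12 = 5.
g(5) = 1, g'(5) = 10, so z(2) = 5 - 1/10 = 49/10.
g(49/10) = 1/100, g'(49/10) = 49/5, so z(3) = (49/10) - (1/100)/(49/5) = 4801/980.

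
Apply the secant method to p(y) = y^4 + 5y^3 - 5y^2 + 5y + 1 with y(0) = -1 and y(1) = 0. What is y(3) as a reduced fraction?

p(-1) = -13, p(0) = 1. y(2) = 0 - 1·(0 - (-1))/(1 - (-13)) = -1/14.
p(0) = 1, p(-1/14) = 23647/38416. y(3) = (-1/14) - (23647/38416)·((-1/14) - 0)/((23647/38416) - 1) = -2744/14769.

-2744/14769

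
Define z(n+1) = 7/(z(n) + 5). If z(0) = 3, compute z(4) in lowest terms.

z(1) = 7/(3 + 5) = 7/8.
z(2) = 7/(7/8 + 5) = 56/47.
z(3) = 7/(56/47 + 5) = 329/291.
z(4) = 7/(329/291 + 5) = 2037/1784.

2037/1784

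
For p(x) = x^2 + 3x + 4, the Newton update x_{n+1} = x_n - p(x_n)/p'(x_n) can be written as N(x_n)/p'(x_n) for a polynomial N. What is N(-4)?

p'(x) = 2x + 3.
N(x) = x·p'(x) - p(x) = x·(2x + 3) - (x^2 + 3x + 4) = x^2 - 4.
N(-4) = 12.

12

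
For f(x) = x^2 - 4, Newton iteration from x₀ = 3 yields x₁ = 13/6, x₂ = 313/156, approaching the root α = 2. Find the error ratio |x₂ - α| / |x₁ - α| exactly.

1/26

x₁ - α = 13/6 - 2 = 1/6, so |x₁ - α| = 1/6.
x₂ - α = 313/156 - 2 = 1/156, so |x₂ - α| = 1/156.
Ratio = (1/156) / (1/6) = 1/26.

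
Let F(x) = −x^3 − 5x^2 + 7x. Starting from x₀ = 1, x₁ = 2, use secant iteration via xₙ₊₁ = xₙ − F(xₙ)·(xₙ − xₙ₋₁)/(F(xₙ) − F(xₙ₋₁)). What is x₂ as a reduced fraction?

16/15

F(1) = 1, F(2) = −14. x₂ = 2 − (−14)·(2 − 1)/((−14) − 1) = 16/15.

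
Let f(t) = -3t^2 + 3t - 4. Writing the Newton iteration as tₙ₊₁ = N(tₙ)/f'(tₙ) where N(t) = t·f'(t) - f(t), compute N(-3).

f'(t) = -6t + 3.
N(t) = t·f'(t) - f(t) = t·(-6t + 3) - (-3t^2 + 3t - 4) = -3t^2 + 4.
N(-3) = -23.

-23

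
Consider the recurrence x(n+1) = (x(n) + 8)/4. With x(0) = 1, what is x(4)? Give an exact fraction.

681/256

x(1) = (1 + 8)/4 = 9/4.
x(2) = ((9/4) + 8)/4 = 41/16.
x(3) = ((41/16) + 8)/4 = 169/64.
x(4) = ((169/64) + 8)/4 = 681/256.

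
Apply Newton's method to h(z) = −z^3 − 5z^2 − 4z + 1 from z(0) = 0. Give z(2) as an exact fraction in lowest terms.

43/214

h'(z) = −3z^2 − 10z − 4.
h(0) = 1, h'(0) = −4, so z(1) = 0 − 1/(−4) = 1/4.
h(1/4) = −21/64, h'(1/4) = −107/16, so z(2) = (1/4) − (−21/64)/(−107/16) = 43/214.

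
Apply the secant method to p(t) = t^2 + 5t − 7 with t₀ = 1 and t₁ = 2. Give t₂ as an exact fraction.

p(1) = −1, p(2) = 7. t₂ = 2 − 7·(2 − 1)/(7 − (−1)) = 9/8.

9/8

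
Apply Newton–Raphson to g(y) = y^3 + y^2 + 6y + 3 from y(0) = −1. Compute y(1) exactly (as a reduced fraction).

g'(y) = 3y^2 + 2y + 6.
g(−1) = −3, g'(−1) = 7, so y(1) = (−1) − (−3)/7 = −4/7.

−4/7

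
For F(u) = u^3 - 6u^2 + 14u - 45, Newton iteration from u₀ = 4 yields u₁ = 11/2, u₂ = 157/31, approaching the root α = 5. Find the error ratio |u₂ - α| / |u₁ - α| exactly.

4/31

u₁ - α = 11/2 - 5 = 1/2, so |u₁ - α| = 1/2.
u₂ - α = 157/31 - 5 = 2/31, so |u₂ - α| = 2/31.
Ratio = (2/31) / (1/2) = 4/31.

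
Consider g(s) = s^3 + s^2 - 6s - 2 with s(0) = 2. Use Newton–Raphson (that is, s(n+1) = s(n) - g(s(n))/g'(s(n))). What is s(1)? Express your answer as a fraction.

11/5

g'(s) = 3s^2 + 2s - 6.
g(2) = -2, g'(2) = 10, so s(1) = 2 - (-2)/10 = 11/5.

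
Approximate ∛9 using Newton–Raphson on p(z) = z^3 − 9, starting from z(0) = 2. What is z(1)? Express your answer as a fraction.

p'(z) = 3z^2.
p(2) = −1, p'(2) = 12, so z(1) = 2 − (−1)/12 = 25/12.

25/12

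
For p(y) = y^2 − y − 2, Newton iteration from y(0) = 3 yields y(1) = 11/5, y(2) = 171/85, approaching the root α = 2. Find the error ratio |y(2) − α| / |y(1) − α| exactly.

y(1) − α = 11/5 − 2 = 1/5, so |y(1) − α| = 1/5.
y(2) − α = 171/85 − 2 = 1/85, so |y(2) − α| = 1/85.
Ratio = (1/85) / (1/5) = 1/17.

1/17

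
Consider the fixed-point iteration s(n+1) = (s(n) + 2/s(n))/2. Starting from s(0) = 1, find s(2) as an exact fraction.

s(1) = (1 + 2/1)/2 = 3/2.
s(2) = (3/2 + 2/(3/2))/2 = 17/12.

17/12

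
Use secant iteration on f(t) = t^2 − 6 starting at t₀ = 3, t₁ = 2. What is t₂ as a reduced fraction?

12/5

f(3) = 3, f(2) = −2. t₂ = 2 − (−2)·(2 − 3)/((−2) − 3) = 12/5.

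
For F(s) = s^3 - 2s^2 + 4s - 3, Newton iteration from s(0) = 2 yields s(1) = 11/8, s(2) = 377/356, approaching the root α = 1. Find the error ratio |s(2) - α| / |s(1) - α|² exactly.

112/267

s(1) - α = 11/8 - 1 = 3/8, so |s(1) - α| = 3/8.
s(2) - α = 377/356 - 1 = 21/356, so |s(2) - α| = 21/356.
|s(1) - α|² = 9/64.
Ratio = (21/356) / (9/64) = 112/267.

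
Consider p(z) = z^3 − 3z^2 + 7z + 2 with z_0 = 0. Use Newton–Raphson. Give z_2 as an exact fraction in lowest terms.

p'(z) = 3z^2 − 6z + 7.
p(0) = 2, p'(0) = 7, so z_1 = 0 − 2/7 = −2/7.
p(−2/7) = −92/343, p'(−2/7) = 439/49, so z_2 = (−2/7) − (−92/343)/(439/49) = −786/3073.

−786/3073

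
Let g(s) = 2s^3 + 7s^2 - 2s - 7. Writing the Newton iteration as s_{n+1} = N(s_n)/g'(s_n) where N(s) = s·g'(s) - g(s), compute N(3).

g'(s) = 6s^2 + 14s - 2.
N(s) = s·g'(s) - g(s) = s·(6s^2 + 14s - 2) - (2s^3 + 7s^2 - 2s - 7) = 4s^3 + 7s^2 + 7.
N(3) = 178.

178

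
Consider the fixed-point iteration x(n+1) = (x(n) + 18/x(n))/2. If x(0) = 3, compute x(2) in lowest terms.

17/4

x(1) = (3 + 18/3)/2 = 9/2.
x(2) = (9/2 + 18/(9/2))/2 = 17/4.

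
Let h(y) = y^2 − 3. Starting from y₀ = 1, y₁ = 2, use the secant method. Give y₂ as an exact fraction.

h(1) = −2, h(2) = 1. y₂ = 2 − 1·(2 − 1)/(1 − (−2)) = 5/3.

5/3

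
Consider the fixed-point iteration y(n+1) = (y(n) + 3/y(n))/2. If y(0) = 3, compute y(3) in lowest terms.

y(1) = (3 + 3/3)/2 = 2.
y(2) = (2 + 3/2)/2 = 7/4.
y(3) = (7/4 + 3/(7/4))/2 = 97/56.

97/56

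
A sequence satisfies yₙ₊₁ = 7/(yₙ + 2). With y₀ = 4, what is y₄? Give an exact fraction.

y₁ = 7/(4 + 2) = 7/6.
y₂ = 7/(7/6 + 2) = 42/19.
y₃ = 7/(42/19 + 2) = 133/80.
y₄ = 7/(133/80 + 2) = 560/293.

560/293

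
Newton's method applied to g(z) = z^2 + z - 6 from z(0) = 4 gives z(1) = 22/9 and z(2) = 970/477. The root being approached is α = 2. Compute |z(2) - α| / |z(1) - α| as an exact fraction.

4/53

z(1) - α = 22/9 - 2 = 4/9, so |z(1) - α| = 4/9.
z(2) - α = 970/477 - 2 = 16/477, so |z(2) - α| = 16/477.
Ratio = (16/477) / (4/9) = 4/53.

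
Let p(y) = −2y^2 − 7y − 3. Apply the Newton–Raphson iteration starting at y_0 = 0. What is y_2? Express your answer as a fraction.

−129/259

p'(y) = −4y − 7.
p(0) = −3, p'(0) = −7, so y_1 = 0 − (−3)/(−7) = −3/7.
p(−3/7) = −18/49, p'(−3/7) = −37/7, so y_2 = (−3/7) − (−18/49)/(−37/7) = −129/259.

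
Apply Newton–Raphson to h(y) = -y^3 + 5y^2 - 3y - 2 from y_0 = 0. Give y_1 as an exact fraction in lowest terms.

-2/3

h'(y) = -3y^2 + 10y - 3.
h(0) = -2, h'(0) = -3, so y_1 = 0 - (-2)/(-3) = -2/3.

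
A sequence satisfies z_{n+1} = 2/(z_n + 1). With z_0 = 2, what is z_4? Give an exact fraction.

22/21

z_1 = 2/(2 + 1) = 2/3.
z_2 = 2/(2/3 + 1) = 6/5.
z_3 = 2/(6/5 + 1) = 10/11.
z_4 = 2/(10/11 + 1) = 22/21.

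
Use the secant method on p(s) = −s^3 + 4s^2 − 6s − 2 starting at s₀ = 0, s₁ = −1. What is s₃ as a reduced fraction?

p(0) = −2, p(−1) = 9. s₂ = (−1) − 9·((−1) − 0)/(9 − (−2)) = −2/11.
p(−1) = 9, p(−2/11) = −1026/1331. s₃ = (−2/11) − (−1026/1331)·((−2/11) − (−1))/((−1026/1331) − 9) = −356/1445.

−356/1445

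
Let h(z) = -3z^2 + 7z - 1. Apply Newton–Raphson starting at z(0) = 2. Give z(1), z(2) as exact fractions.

z(1) = 11/5, z(2) = 338/155

h'(z) = -6z + 7.
h(2) = 1, h'(2) = -5, so z(1) = 2 - 1/(-5) = 11/5.
h(11/5) = -3/25, h'(11/5) = -31/5, so z(2) = (11/5) - (-3/25)/(-31/5) = 338/155.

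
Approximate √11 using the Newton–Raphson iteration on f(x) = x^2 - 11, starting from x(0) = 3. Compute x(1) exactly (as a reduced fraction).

10/3

f'(x) = 2x.
f(3) = -2, f'(3) = 6, so x(1) = 3 - (-2)/6 = 10/3.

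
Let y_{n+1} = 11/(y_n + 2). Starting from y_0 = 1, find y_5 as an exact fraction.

3531/1379

y_1 = 11/(1 + 2) = 11/3.
y_2 = 11/(11/3 + 2) = 33/17.
y_3 = 11/(33/17 + 2) = 187/67.
y_4 = 11/(187/67 + 2) = 737/321.
y_5 = 11/(737/321 + 2) = 3531/1379.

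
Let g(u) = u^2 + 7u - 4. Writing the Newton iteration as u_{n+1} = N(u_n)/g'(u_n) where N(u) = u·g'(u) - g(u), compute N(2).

8

g'(u) = 2u + 7.
N(u) = u·g'(u) - g(u) = u·(2u + 7) - (u^2 + 7u - 4) = u^2 + 4.
N(2) = 8.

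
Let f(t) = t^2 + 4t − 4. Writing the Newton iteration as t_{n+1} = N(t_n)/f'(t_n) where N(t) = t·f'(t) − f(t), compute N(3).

f'(t) = 2t + 4.
N(t) = t·f'(t) − f(t) = t·(2t + 4) − (t^2 + 4t − 4) = t^2 + 4.
N(3) = 13.

13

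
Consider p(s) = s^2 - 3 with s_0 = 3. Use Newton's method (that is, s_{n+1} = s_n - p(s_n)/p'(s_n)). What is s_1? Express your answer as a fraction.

2

p'(s) = 2s.
p(3) = 6, p'(3) = 6, so s_1 = 3 - 6/6 = 2.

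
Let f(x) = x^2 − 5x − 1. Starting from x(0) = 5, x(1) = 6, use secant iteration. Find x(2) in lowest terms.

f(5) = −1, f(6) = 5. x(2) = 6 − 5·(6 − 5)/(5 − (−1)) = 31/6.

31/6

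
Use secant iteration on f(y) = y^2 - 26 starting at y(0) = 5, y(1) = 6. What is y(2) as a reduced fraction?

f(5) = -1, f(6) = 10. y(2) = 6 - 10·(6 - 5)/(10 - (-1)) = 56/11.

56/11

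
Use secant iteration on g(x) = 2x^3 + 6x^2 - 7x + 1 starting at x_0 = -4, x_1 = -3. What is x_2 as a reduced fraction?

g(-4) = -3, g(-3) = 22. x_2 = (-3) - 22·((-3) - (-4))/(22 - (-3)) = -97/25.

-97/25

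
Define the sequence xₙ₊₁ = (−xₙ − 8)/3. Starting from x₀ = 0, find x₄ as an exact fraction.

x₁ = (−0 − 8)/3 = −8/3.
x₂ = (−(−8/3) − 8)/3 = −16/9.
x₃ = (−(−16/9) − 8)/3 = −56/27.
x₄ = (−(−56/27) − 8)/3 = −160/81.

−160/81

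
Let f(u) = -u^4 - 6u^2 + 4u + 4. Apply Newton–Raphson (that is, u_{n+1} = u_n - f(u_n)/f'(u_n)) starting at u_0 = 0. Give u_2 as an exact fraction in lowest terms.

f'(u) = -4u^3 - 12u + 4.
f(0) = 4, f'(0) = 4, so u_1 = 0 - 4/4 = -1.
f(-1) = -7, f'(-1) = 20, so u_2 = (-1) - (-7)/20 = -13/20.

-13/20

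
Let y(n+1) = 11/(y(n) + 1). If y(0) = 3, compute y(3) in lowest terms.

y(1) = 11/(3 + 1) = 11/4.
y(2) = 11/(11/4 + 1) = 44/15.
y(3) = 11/(44/15 + 1) = 165/59.

165/59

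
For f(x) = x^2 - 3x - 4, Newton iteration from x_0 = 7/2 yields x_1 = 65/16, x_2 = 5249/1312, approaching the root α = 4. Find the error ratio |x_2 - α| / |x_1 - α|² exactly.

x_1 - α = 65/16 - 4 = 1/16, so |x_1 - α| = 1/16.
x_2 - α = 5249/1312 - 4 = 1/1312, so |x_2 - α| = 1/1312.
|x_1 - α|² = 1/256.
Ratio = (1/1312) / (1/256) = 8/41.

8/41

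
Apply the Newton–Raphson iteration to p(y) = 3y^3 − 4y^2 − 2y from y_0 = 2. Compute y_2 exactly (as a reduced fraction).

p'(y) = 9y^2 − 8y − 2.
p(2) = 4, p'(2) = 18, so y_1 = 2 − 4/18 = 16/9.
p(16/9) = 160/243, p'(16/9) = 110/9, so y_2 = (16/9) − (160/243)/(110/9) = 512/297.

512/297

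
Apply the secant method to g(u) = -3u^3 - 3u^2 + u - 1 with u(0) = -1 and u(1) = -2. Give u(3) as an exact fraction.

-1993/1541

g(-1) = -2, g(-2) = 9. u(2) = (-2) - 9·((-2) - (-1))/(9 - (-2)) = -13/11.
g(-2) = 9, g(-13/11) = -1890/1331. u(3) = (-13/11) - (-1890/1331)·((-13/11) - (-2))/((-1890/1331) - 9) = -1993/1541.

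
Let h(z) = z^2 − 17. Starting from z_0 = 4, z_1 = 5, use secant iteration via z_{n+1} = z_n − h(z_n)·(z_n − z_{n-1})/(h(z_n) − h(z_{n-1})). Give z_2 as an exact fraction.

h(4) = −1, h(5) = 8. z_2 = 5 − 8·(5 − 4)/(8 − (−1)) = 37/9.

37/9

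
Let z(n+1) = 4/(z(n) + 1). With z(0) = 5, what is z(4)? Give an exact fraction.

z(1) = 4/(5 + 1) = 2/3.
z(2) = 4/(2/3 + 1) = 12/5.
z(3) = 4/(12/5 + 1) = 20/17.
z(4) = 4/(20/17 + 1) = 68/37.

68/37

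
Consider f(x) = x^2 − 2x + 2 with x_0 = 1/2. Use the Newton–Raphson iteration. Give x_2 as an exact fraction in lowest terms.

f'(x) = 2x − 2.
f(1/2) = 5/4, f'(1/2) = −1, so x_1 = (1/2) − (5/4)/(−1) = 7/4.
f(7/4) = 25/16, f'(7/4) = 3/2, so x_2 = (7/4) − (25/16)/(3/2) = 17/24.

17/24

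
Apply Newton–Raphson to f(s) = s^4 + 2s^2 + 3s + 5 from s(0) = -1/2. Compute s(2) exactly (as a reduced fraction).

-6235481/967392

f'(s) = 4s^3 + 4s + 3.
f(-1/2) = 65/16, f'(-1/2) = 1/2, so s(1) = (-1/2) - (65/16)/(1/2) = -69/8.
f(-69/8) = 23191025/4096, f'(-69/8) = -332541/128, so s(2) = (-69/8) - (23191025/4096)/(-332541/128) = -6235481/967392.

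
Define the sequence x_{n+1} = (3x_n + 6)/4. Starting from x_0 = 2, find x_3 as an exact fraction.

x_1 = (3·2 + 6)/4 = 3.
x_2 = (3·3 + 6)/4 = 15/4.
x_3 = (3·(15/4) + 6)/4 = 69/16.

69/16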